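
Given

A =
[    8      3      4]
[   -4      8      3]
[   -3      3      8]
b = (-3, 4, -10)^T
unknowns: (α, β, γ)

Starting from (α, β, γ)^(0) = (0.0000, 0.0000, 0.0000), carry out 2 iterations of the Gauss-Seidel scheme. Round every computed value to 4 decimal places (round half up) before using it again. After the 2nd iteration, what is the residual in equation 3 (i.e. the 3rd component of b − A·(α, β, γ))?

Iteration 1:
  α = (-3 - (3)·0.0000 - (4)·0.0000) / (8) = -0.3750
  β = (4 - (-4)·-0.3750 - (3)·0.0000) / (8) = 0.3125
  γ = (-10 - (-3)·-0.3750 - (3)·0.3125) / (8) = -1.5078
Iteration 2:
  α = (-3 - (3)·0.3125 - (4)·-1.5078) / (8) = 0.2617
  β = (4 - (-4)·0.2617 - (3)·-1.5078) / (8) = 1.1963
  γ = (-10 - (-3)·0.2617 - (3)·1.1963) / (8) = -1.6005
Residual b − A·x = (-2.2805, 0.2779, 0.0002)

0.0002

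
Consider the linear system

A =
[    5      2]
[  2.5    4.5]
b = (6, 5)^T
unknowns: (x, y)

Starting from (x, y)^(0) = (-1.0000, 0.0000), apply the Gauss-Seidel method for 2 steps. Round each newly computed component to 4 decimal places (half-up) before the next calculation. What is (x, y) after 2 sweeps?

Iteration 1:
  x = (6 - (2)·0.0000) / (5) = 1.2000
  y = (5 - (2.5)·1.2000) / (4.5) = 0.4444
Iteration 2:
  x = (6 - (2)·0.4444) / (5) = 1.0222
  y = (5 - (2.5)·1.0222) / (4.5) = 0.5432

(1.0222, 0.5432)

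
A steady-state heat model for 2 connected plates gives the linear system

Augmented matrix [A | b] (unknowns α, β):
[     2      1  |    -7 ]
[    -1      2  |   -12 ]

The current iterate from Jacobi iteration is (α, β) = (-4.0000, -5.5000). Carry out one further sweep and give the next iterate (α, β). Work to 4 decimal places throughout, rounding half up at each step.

(-0.7500, -8.0000)

One sweep:
  α = (-7 - (1)·-5.5000) / (2) = -0.7500
  β = (-12 - (-1)·-4.0000) / (2) = -8.0000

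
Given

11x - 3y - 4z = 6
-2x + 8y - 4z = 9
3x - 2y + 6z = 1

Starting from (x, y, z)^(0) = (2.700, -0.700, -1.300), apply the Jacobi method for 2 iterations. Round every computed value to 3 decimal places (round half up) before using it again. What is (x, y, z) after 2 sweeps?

Iteration 1:
  x = (6 - (-3)·-0.700 - (-4)·-1.300) / (11) = -0.118
  y = (9 - (-2)·2.700 - (-4)·-1.300) / (8) = 1.150
  z = (1 - (3)·2.700 - (-2)·-0.700) / (6) = -1.417
Iteration 2:
  x = (6 - (-3)·1.150 - (-4)·-1.417) / (11) = 0.344
  y = (9 - (-2)·-0.118 - (-4)·-1.417) / (8) = 0.387
  z = (1 - (3)·-0.118 - (-2)·1.150) / (6) = 0.609

(0.344, 0.387, 0.609)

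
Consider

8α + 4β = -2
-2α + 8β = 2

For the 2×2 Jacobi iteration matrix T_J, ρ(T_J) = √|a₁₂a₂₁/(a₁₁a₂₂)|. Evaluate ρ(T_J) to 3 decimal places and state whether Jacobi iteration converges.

0.354

a₁₂a₂₁/(a₁₁a₂₂) = (4)·(-2) / ((8)·(8)) = -0.125000
ρ = √|-0.125000| = √0.125000 = 0.354
ρ < 1, so Jacobi converges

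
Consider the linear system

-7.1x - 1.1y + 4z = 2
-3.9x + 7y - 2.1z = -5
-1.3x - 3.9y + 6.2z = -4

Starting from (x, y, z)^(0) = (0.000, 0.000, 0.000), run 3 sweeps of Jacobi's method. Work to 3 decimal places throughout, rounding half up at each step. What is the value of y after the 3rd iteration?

Iteration 1:
  x = (2 - (-1.1)·0.000 - (4)·0.000) / (-7.1) = -0.282
  y = (-5 - (-3.9)·0.000 - (-2.1)·0.000) / (7) = -0.714
  z = (-4 - (-1.3)·0.000 - (-3.9)·0.000) / (6.2) = -0.645
Iteration 2:
  x = (2 - (-1.1)·-0.714 - (4)·-0.645) / (-7.1) = -0.534
  y = (-5 - (-3.9)·-0.282 - (-2.1)·-0.645) / (7) = -1.065
  z = (-4 - (-1.3)·-0.282 - (-3.9)·-0.714) / (6.2) = -1.153
Iteration 3:
  x = (2 - (-1.1)·-1.065 - (4)·-1.153) / (-7.1) = -0.766
  y = (-5 - (-3.9)·-0.534 - (-2.1)·-1.153) / (7) = -1.358
  z = (-4 - (-1.3)·-0.534 - (-3.9)·-1.065) / (6.2) = -1.427

-1.358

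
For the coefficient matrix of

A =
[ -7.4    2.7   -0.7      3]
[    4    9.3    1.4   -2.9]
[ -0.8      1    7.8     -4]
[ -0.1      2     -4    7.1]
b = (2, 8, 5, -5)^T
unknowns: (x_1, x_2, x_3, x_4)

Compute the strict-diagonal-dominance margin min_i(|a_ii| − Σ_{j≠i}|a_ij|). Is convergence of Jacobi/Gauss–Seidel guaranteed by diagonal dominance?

row 1: |-7.4| − (2.7+0.7+3) = 1
row 2: |9.3| − (4+1.4+2.9) = 1
row 3: |7.8| − (0.8+1+4) = 2
row 4: |7.1| − (0.1+2+4) = 1
minimum over rows = 1 → strictly diagonally dominant (convergence guaranteed)

1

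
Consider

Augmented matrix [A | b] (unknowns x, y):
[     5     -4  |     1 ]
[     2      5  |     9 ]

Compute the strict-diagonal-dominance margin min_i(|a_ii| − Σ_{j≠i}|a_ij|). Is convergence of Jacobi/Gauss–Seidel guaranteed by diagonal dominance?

1

row 1: |5| − (4) = 1
row 2: |5| − (2) = 3
minimum over rows = 1 → strictly diagonally dominant (convergence guaranteed)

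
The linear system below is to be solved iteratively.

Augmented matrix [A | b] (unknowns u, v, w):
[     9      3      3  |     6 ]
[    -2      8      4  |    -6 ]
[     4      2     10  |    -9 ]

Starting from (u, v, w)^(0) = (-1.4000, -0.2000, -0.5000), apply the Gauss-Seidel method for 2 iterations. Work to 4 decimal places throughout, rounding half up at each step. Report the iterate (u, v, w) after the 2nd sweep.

Iteration 1:
  u = (6 - (3)·-0.2000 - (3)·-0.5000) / (9) = 0.9000
  v = (-6 - (-2)·0.9000 - (4)·-0.5000) / (8) = -0.2750
  w = (-9 - (4)·0.9000 - (2)·-0.2750) / (10) = -1.2050
Iteration 2:
  u = (6 - (3)·-0.2750 - (3)·-1.2050) / (9) = 1.1600
  v = (-6 - (-2)·1.1600 - (4)·-1.2050) / (8) = 0.1425
  w = (-9 - (4)·1.1600 - (2)·0.1425) / (10) = -1.3925

(1.1600, 0.1425, -1.3925)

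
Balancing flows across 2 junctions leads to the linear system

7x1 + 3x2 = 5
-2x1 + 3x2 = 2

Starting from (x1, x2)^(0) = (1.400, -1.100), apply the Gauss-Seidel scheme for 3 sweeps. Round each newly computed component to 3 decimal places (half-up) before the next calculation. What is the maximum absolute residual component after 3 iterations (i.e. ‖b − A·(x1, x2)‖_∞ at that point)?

Iteration 1:
  x1 = (5 - (3)·-1.100) / (7) = 1.186
  x2 = (2 - (-2)·1.186) / (3) = 1.457
Iteration 2:
  x1 = (5 - (3)·1.457) / (7) = 0.090
  x2 = (2 - (-2)·0.090) / (3) = 0.727
Iteration 3:
  x1 = (5 - (3)·0.727) / (7) = 0.403
  x2 = (2 - (-2)·0.403) / (3) = 0.935
Residual b − A·x = (-0.626, 0.001); ∞-norm = 0.626

0.626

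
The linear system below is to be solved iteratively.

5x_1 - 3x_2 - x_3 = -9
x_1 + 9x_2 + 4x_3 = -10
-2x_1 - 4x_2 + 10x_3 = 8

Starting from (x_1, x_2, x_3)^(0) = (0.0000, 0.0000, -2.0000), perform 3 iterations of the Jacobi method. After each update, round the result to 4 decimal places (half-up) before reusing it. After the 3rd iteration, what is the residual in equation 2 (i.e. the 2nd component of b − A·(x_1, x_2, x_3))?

Iteration 1:
  x_1 = (-9 - (-3)·0.0000 - (-1)·-2.0000) / (5) = -2.2000
  x_2 = (-10 - (1)·0.0000 - (4)·-2.0000) / (9) = -0.2222
  x_3 = (8 - (-2)·0.0000 - (-4)·0.0000) / (10) = 0.8000
Iteration 2:
  x_1 = (-9 - (-3)·-0.2222 - (-1)·0.8000) / (5) = -1.7733
  x_2 = (-10 - (1)·-2.2000 - (4)·0.8000) / (9) = -1.2222
  x_3 = (8 - (-2)·-2.2000 - (-4)·-0.2222) / (10) = 0.2711
Iteration 3:
  x_1 = (-9 - (-3)·-1.2222 - (-1)·0.2711) / (5) = -2.4791
  x_2 = (-10 - (1)·-1.7733 - (4)·0.2711) / (9) = -1.0346
  x_3 = (8 - (-2)·-1.7733 - (-4)·-1.2222) / (10) = -0.0435
Residual b − A·x = (0.2482, 1.9645, -0.6616)

1.9645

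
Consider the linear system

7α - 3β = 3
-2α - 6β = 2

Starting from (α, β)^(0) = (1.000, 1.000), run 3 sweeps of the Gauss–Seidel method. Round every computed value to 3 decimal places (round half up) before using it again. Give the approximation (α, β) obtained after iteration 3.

Iteration 1:
  α = (3 - (-3)·1.000) / (7) = 0.857
  β = (2 - (-2)·0.857) / (-6) = -0.619
Iteration 2:
  α = (3 - (-3)·-0.619) / (7) = 0.163
  β = (2 - (-2)·0.163) / (-6) = -0.388
Iteration 3:
  α = (3 - (-3)·-0.388) / (7) = 0.262
  β = (2 - (-2)·0.262) / (-6) = -0.421

(0.262, -0.421)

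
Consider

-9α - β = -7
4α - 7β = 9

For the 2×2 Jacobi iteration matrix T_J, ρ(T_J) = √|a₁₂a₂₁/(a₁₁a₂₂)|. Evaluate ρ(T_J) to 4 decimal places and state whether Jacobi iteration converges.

0.2520

a₁₂a₂₁/(a₁₁a₂₂) = (-1)·(4) / ((-9)·(-7)) = -0.063492
ρ = √|-0.063492| = √0.063492 = 0.2520
ρ < 1, so Jacobi converges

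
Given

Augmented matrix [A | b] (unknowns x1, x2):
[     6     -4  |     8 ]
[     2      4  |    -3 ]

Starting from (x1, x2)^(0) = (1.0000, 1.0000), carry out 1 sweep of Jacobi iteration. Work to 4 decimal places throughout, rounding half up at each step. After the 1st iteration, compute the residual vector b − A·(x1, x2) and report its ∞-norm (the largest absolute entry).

Iteration 1:
  x1 = (8 - (-4)·1.0000) / (6) = 2.0000
  x2 = (-3 - (2)·1.0000) / (4) = -1.2500
Residual b − A·x = (-9.0000, -2.0000); ∞-norm = 9.0000

9.0000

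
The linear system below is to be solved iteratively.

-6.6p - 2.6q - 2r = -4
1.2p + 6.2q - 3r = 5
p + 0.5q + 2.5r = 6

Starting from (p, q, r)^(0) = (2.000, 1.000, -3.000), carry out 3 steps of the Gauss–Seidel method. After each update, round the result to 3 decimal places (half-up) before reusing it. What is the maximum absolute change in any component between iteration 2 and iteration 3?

Iteration 1:
  p = (-4 - (-2.6)·1.000 - (-2)·-3.000) / (-6.6) = 1.121
  q = (5 - (1.2)·1.121 - (-3)·-3.000) / (6.2) = -0.862
  r = (6 - (1)·1.121 - (0.5)·-0.862) / (2.5) = 2.124
Iteration 2:
  p = (-4 - (-2.6)·-0.862 - (-2)·2.124) / (-6.6) = 0.302
  q = (5 - (1.2)·0.302 - (-3)·2.124) / (6.2) = 1.776
  r = (6 - (1)·0.302 - (0.5)·1.776) / (2.5) = 1.924
Iteration 3:
  p = (-4 - (-2.6)·1.776 - (-2)·1.924) / (-6.6) = -0.677
  q = (5 - (1.2)·-0.677 - (-3)·1.924) / (6.2) = 1.868
  r = (6 - (1)·-0.677 - (0.5)·1.868) / (2.5) = 2.297
Change: (-0.979, 0.092, 0.373) → max |·| = 0.979

0.979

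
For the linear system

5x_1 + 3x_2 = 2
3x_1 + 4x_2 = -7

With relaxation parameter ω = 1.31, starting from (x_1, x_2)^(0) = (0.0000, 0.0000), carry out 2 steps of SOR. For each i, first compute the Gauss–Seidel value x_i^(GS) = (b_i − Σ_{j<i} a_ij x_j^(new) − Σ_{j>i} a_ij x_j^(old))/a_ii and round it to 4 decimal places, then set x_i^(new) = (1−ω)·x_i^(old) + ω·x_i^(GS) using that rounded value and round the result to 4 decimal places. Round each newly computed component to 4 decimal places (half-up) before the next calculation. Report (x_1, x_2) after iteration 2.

Iteration 1:
  x_1: GS value = (2 - (3)·0.0000) / (5) = 0.4000;  x_1 ← (1−ω)·0.0000 + ω·0.4000 = 0.5240
  x_2: GS value = (-7 - (3)·0.5240) / (4) = -2.1430;  x_2 ← (1−ω)·0.0000 + ω·-2.1430 = -2.8073
Iteration 2:
  x_1: GS value = (2 - (3)·-2.8073) / (5) = 2.0844;  x_1 ← (1−ω)·0.5240 + ω·2.0844 = 2.5681
  x_2: GS value = (-7 - (3)·2.5681) / (4) = -3.6761;  x_2 ← (1−ω)·-2.8073 + ω·-3.6761 = -3.9454

(2.5681, -3.9454)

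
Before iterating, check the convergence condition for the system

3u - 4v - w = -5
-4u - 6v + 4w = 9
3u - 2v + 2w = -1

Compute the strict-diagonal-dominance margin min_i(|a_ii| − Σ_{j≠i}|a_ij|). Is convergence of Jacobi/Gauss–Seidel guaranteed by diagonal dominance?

row 1: |3| − (4+1) = -2
row 2: |-6| − (4+4) = -2
row 3: |2| − (3+2) = -3
minimum over rows = -3 → not strictly diagonally dominant

-3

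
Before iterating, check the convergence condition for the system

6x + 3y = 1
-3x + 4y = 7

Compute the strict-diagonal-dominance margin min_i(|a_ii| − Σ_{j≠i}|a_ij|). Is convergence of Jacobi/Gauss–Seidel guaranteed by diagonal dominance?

1

row 1: |6| − (3) = 3
row 2: |4| − (3) = 1
minimum over rows = 1 → strictly diagonally dominant (convergence guaranteed)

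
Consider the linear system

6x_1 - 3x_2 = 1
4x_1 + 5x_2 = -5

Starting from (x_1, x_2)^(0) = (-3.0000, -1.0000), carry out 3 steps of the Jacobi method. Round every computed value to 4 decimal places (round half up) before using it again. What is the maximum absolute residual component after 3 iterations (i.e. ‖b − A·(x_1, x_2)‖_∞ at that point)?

Iteration 1:
  x_1 = (1 - (-3)·-1.0000) / (6) = -0.3333
  x_2 = (-5 - (4)·-3.0000) / (5) = 1.4000
Iteration 2:
  x_1 = (1 - (-3)·1.4000) / (6) = 0.8667
  x_2 = (-5 - (4)·-0.3333) / (5) = -0.7334
Iteration 3:
  x_1 = (1 - (-3)·-0.7334) / (6) = -0.2000
  x_2 = (-5 - (4)·0.8667) / (5) = -1.6934
Residual b − A·x = (-2.8802, 4.2670); ∞-norm = 4.2670

4.2670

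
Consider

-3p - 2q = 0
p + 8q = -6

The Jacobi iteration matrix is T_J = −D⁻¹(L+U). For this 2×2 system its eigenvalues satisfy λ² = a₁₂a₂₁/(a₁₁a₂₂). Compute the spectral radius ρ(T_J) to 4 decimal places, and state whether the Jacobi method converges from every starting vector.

0.2887

a₁₂a₂₁/(a₁₁a₂₂) = (-2)·(1) / ((-3)·(8)) = 0.083333
ρ = √|0.083333| = √0.083333 = 0.2887
ρ < 1, so Jacobi converges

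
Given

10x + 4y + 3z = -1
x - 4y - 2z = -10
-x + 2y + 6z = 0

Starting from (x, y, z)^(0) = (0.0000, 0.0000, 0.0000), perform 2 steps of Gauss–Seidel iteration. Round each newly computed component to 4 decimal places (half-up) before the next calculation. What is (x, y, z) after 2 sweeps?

(-0.8375, 2.7115, -1.0434)

Iteration 1:
  x = (-1 - (4)·0.0000 - (3)·0.0000) / (10) = -0.1000
  y = (-10 - (1)·-0.1000 - (-2)·0.0000) / (-4) = 2.4750
  z = (0 - (-1)·-0.1000 - (2)·2.4750) / (6) = -0.8417
Iteration 2:
  x = (-1 - (4)·2.4750 - (3)·-0.8417) / (10) = -0.8375
  y = (-10 - (1)·-0.8375 - (-2)·-0.8417) / (-4) = 2.7115
  z = (0 - (-1)·-0.8375 - (2)·2.7115) / (6) = -1.0434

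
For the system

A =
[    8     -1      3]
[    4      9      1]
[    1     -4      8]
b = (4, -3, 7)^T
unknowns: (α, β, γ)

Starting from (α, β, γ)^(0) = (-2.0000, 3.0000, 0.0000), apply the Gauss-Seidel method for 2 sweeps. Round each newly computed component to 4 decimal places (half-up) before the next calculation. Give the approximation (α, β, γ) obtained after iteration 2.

(0.2580, -0.4929, 0.5963)

Iteration 1:
  α = (4 - (-1)·3.0000 - (3)·0.0000) / (8) = 0.8750
  β = (-3 - (4)·0.8750 - (1)·0.0000) / (9) = -0.7222
  γ = (7 - (1)·0.8750 - (-4)·-0.7222) / (8) = 0.4045
Iteration 2:
  α = (4 - (-1)·-0.7222 - (3)·0.4045) / (8) = 0.2580
  β = (-3 - (4)·0.2580 - (1)·0.4045) / (9) = -0.4929
  γ = (7 - (1)·0.2580 - (-4)·-0.4929) / (8) = 0.5963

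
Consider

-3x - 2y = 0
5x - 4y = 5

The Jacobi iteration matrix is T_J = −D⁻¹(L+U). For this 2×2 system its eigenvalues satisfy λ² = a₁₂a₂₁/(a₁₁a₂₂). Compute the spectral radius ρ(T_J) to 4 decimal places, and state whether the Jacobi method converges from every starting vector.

0.9129

a₁₂a₂₁/(a₁₁a₂₂) = (-2)·(5) / ((-3)·(-4)) = -0.833333
ρ = √|-0.833333| = √0.833333 = 0.9129
ρ < 1, so Jacobi converges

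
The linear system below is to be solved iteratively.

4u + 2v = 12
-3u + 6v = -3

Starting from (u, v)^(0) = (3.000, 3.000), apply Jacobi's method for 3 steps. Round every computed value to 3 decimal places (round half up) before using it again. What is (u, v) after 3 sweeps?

Iteration 1:
  u = (12 - (2)·3.000) / (4) = 1.500
  v = (-3 - (-3)·3.000) / (6) = 1.000
Iteration 2:
  u = (12 - (2)·1.000) / (4) = 2.500
  v = (-3 - (-3)·1.500) / (6) = 0.250
Iteration 3:
  u = (12 - (2)·0.250) / (4) = 2.875
  v = (-3 - (-3)·2.500) / (6) = 0.750

(2.875, 0.750)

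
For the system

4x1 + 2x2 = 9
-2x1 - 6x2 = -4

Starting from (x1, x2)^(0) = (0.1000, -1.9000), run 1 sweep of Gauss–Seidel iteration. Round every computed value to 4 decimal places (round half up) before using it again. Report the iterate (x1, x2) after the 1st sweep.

Iteration 1:
  x1 = (9 - (2)·-1.9000) / (4) = 3.2000
  x2 = (-4 - (-2)·3.2000) / (-6) = -0.4000

(3.2000, -0.4000)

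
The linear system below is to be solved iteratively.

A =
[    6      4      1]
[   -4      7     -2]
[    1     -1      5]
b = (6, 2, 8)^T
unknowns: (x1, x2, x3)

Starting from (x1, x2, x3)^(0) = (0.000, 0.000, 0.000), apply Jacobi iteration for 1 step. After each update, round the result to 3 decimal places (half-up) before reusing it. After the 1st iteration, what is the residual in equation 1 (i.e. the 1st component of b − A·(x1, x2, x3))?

Iteration 1:
  x1 = (6 - (4)·0.000 - (1)·0.000) / (6) = 1.000
  x2 = (2 - (-4)·0.000 - (-2)·0.000) / (7) = 0.286
  x3 = (8 - (1)·0.000 - (-1)·0.000) / (5) = 1.600
Residual b − A·x = (-2.744, 7.198, -0.714)

-2.744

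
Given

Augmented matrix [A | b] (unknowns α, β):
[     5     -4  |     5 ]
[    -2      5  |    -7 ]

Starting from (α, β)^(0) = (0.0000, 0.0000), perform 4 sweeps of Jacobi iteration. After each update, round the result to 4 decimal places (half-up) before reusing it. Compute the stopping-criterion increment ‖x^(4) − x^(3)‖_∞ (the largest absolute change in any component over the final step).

0.3584

Iteration 1:
  α = (5 - (-4)·0.0000) / (5) = 1.0000
  β = (-7 - (-2)·0.0000) / (5) = -1.4000
Iteration 2:
  α = (5 - (-4)·-1.4000) / (5) = -0.1200
  β = (-7 - (-2)·1.0000) / (5) = -1.0000
Iteration 3:
  α = (5 - (-4)·-1.0000) / (5) = 0.2000
  β = (-7 - (-2)·-0.1200) / (5) = -1.4480
Iteration 4:
  α = (5 - (-4)·-1.4480) / (5) = -0.1584
  β = (-7 - (-2)·0.2000) / (5) = -1.3200
Change: (-0.3584, 0.1280) → max |·| = 0.3584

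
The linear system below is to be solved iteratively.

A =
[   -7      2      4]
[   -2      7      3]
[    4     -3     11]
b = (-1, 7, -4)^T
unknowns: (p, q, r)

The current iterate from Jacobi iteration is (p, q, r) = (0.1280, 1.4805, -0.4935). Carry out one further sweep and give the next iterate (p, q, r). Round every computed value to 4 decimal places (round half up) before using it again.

One sweep:
  p = (-1 - (2)·1.4805 - (4)·-0.4935) / (-7) = 0.2839
  q = (7 - (-2)·0.1280 - (3)·-0.4935) / (7) = 1.2481
  r = (-4 - (4)·0.1280 - (-3)·1.4805) / (11) = -0.0064

(0.2839, 1.2481, -0.0064)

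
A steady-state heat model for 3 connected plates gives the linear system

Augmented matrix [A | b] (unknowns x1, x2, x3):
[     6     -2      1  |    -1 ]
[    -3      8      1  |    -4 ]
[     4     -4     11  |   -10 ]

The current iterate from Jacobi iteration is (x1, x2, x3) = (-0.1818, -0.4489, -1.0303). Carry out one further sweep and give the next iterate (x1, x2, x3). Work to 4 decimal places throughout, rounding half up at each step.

One sweep:
  x1 = (-1 - (-2)·-0.4489 - (1)·-1.0303) / (6) = -0.1446
  x2 = (-4 - (-3)·-0.1818 - (1)·-1.0303) / (8) = -0.4394
  x3 = (-10 - (4)·-0.1818 - (-4)·-0.4489) / (11) = -1.0062

(-0.1446, -0.4394, -1.0062)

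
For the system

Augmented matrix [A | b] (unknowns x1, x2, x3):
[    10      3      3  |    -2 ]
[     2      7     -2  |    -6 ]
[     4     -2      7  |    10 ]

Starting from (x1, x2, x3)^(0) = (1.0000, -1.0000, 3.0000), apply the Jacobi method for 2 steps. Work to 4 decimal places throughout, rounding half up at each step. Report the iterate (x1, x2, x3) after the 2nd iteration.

Iteration 1:
  x1 = (-2 - (3)·-1.0000 - (3)·3.0000) / (10) = -0.8000
  x2 = (-6 - (2)·1.0000 - (-2)·3.0000) / (7) = -0.2857
  x3 = (10 - (4)·1.0000 - (-2)·-1.0000) / (7) = 0.5714
Iteration 2:
  x1 = (-2 - (3)·-0.2857 - (3)·0.5714) / (10) = -0.2857
  x2 = (-6 - (2)·-0.8000 - (-2)·0.5714) / (7) = -0.4653
  x3 = (10 - (4)·-0.8000 - (-2)·-0.2857) / (7) = 1.8041

(-0.2857, -0.4653, 1.8041)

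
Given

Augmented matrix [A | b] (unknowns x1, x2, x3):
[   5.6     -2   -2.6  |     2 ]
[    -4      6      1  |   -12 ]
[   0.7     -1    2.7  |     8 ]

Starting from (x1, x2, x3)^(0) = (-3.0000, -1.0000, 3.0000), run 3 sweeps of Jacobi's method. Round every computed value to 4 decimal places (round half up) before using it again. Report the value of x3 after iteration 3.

Iteration 1:
  x1 = (2 - (-2)·-1.0000 - (-2.6)·3.0000) / (5.6) = 1.3929
  x2 = (-12 - (-4)·-3.0000 - (1)·3.0000) / (6) = -4.5000
  x3 = (8 - (0.7)·-3.0000 - (-1)·-1.0000) / (2.7) = 3.3704
Iteration 2:
  x1 = (2 - (-2)·-4.5000 - (-2.6)·3.3704) / (5.6) = 0.3148
  x2 = (-12 - (-4)·1.3929 - (1)·3.3704) / (6) = -1.6331
  x3 = (8 - (0.7)·1.3929 - (-1)·-4.5000) / (2.7) = 0.9352
Iteration 3:
  x1 = (2 - (-2)·-1.6331 - (-2.6)·0.9352) / (5.6) = 0.2081
  x2 = (-12 - (-4)·0.3148 - (1)·0.9352) / (6) = -1.9460
  x3 = (8 - (0.7)·0.3148 - (-1)·-1.6331) / (2.7) = 2.2765

2.2765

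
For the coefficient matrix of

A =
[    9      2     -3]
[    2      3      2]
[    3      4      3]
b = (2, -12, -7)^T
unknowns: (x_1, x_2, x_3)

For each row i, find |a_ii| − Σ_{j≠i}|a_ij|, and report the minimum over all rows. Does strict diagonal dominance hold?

-4

row 1: |9| − (2+3) = 4
row 2: |3| − (2+2) = -1
row 3: |3| − (3+4) = -4
minimum over rows = -4 → not strictly diagonally dominant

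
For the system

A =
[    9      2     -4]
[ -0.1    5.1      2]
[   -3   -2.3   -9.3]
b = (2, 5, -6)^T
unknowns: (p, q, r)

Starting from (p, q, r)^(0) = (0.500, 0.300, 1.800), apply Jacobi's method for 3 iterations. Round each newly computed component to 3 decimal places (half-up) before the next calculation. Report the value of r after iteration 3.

Iteration 1:
  p = (2 - (2)·0.300 - (-4)·1.800) / (9) = 0.956
  q = (5 - (-0.1)·0.500 - (2)·1.800) / (5.1) = 0.284
  r = (-6 - (-3)·0.500 - (-2.3)·0.300) / (-9.3) = 0.410
Iteration 2:
  p = (2 - (2)·0.284 - (-4)·0.410) / (9) = 0.341
  q = (5 - (-0.1)·0.956 - (2)·0.410) / (5.1) = 0.838
  r = (-6 - (-3)·0.956 - (-2.3)·0.284) / (-9.3) = 0.267
Iteration 3:
  p = (2 - (2)·0.838 - (-4)·0.267) / (9) = 0.155
  q = (5 - (-0.1)·0.341 - (2)·0.267) / (5.1) = 0.882
  r = (-6 - (-3)·0.341 - (-2.3)·0.838) / (-9.3) = 0.328

0.328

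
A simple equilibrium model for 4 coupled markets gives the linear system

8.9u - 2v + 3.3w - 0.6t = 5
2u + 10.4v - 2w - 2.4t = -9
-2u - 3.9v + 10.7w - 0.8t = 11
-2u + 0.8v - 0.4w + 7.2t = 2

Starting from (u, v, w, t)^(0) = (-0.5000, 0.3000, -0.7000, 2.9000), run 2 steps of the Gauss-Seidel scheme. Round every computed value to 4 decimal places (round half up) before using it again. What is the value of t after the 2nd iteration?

0.3872

Iteration 1:
  u = (5 - (-2)·0.3000 - (3.3)·-0.7000 - (-0.6)·2.9000) / (8.9) = 1.0843
  v = (-9 - (2)·1.0843 - (-2)·-0.7000 - (-2.4)·2.9000) / (10.4) = -0.5393
  w = (11 - (-2)·1.0843 - (-3.9)·-0.5393 - (-0.8)·2.9000) / (10.7) = 1.2510
  t = (2 - (-2)·1.0843 - (0.8)·-0.5393 - (-0.4)·1.2510) / (7.2) = 0.7084
Iteration 2:
  u = (5 - (-2)·-0.5393 - (3.3)·1.2510 - (-0.6)·0.7084) / (8.9) = 0.0245
  v = (-9 - (2)·0.0245 - (-2)·1.2510 - (-2.4)·0.7084) / (10.4) = -0.4660
  w = (11 - (-2)·0.0245 - (-3.9)·-0.4660 - (-0.8)·0.7084) / (10.7) = 0.9157
  t = (2 - (-2)·0.0245 - (0.8)·-0.4660 - (-0.4)·0.9157) / (7.2) = 0.3872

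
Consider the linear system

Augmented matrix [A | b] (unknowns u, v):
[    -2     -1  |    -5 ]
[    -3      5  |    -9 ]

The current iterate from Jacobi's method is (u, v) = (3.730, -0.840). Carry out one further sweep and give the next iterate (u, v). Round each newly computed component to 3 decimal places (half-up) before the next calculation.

One sweep:
  u = (-5 - (-1)·-0.840) / (-2) = 2.920
  v = (-9 - (-3)·3.730) / (5) = 0.438

(2.920, 0.438)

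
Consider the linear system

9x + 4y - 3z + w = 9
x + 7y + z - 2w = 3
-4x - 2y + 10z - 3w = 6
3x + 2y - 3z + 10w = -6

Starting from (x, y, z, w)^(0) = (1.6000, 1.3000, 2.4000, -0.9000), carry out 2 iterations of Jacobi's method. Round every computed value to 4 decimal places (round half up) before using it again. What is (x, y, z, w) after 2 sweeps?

(1.6567, -0.1132, 0.8629, -0.5477)

Iteration 1:
  x = (9 - (4)·1.3000 - (-3)·2.4000 - (1)·-0.9000) / (9) = 1.3222
  y = (3 - (1)·1.6000 - (1)·2.4000 - (-2)·-0.9000) / (7) = -0.4000
  z = (6 - (-4)·1.6000 - (-2)·1.3000 - (-3)·-0.9000) / (10) = 1.2300
  w = (-6 - (3)·1.6000 - (2)·1.3000 - (-3)·2.4000) / (10) = -0.6200
Iteration 2:
  x = (9 - (4)·-0.4000 - (-3)·1.2300 - (1)·-0.6200) / (9) = 1.6567
  y = (3 - (1)·1.3222 - (1)·1.2300 - (-2)·-0.6200) / (7) = -0.1132
  z = (6 - (-4)·1.3222 - (-2)·-0.4000 - (-3)·-0.6200) / (10) = 0.8629
  w = (-6 - (3)·1.3222 - (2)·-0.4000 - (-3)·1.2300) / (10) = -0.5477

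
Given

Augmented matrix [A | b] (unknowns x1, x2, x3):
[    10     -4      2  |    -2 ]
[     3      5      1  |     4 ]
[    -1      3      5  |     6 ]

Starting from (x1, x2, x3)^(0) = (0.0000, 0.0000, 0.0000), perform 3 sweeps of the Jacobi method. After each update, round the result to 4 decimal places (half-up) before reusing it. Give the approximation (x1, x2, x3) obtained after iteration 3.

(-0.0640, 0.7360, 0.7680)

Iteration 1:
  x1 = (-2 - (-4)·0.0000 - (2)·0.0000) / (10) = -0.2000
  x2 = (4 - (3)·0.0000 - (1)·0.0000) / (5) = 0.8000
  x3 = (6 - (-1)·0.0000 - (3)·0.0000) / (5) = 1.2000
Iteration 2:
  x1 = (-2 - (-4)·0.8000 - (2)·1.2000) / (10) = -0.1200
  x2 = (4 - (3)·-0.2000 - (1)·1.2000) / (5) = 0.6800
  x3 = (6 - (-1)·-0.2000 - (3)·0.8000) / (5) = 0.6800
Iteration 3:
  x1 = (-2 - (-4)·0.6800 - (2)·0.6800) / (10) = -0.0640
  x2 = (4 - (3)·-0.1200 - (1)·0.6800) / (5) = 0.7360
  x3 = (6 - (-1)·-0.1200 - (3)·0.6800) / (5) = 0.7680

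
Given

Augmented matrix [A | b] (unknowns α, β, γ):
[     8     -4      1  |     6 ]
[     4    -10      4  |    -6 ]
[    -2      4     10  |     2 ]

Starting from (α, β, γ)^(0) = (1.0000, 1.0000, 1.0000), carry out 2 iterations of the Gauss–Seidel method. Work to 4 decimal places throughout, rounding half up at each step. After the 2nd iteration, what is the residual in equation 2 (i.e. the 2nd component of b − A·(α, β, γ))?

Iteration 1:
  α = (6 - (-4)·1.0000 - (1)·1.0000) / (8) = 1.1250
  β = (-6 - (4)·1.1250 - (4)·1.0000) / (-10) = 1.4500
  γ = (2 - (-2)·1.1250 - (4)·1.4500) / (10) = -0.1550
Iteration 2:
  α = (6 - (-4)·1.4500 - (1)·-0.1550) / (8) = 1.4944
  β = (-6 - (4)·1.4944 - (4)·-0.1550) / (-10) = 1.1358
  γ = (2 - (-2)·1.4944 - (4)·1.1358) / (10) = 0.0446
Residual b − A·x = (-1.4566, -0.7980, -0.0004)

-0.7980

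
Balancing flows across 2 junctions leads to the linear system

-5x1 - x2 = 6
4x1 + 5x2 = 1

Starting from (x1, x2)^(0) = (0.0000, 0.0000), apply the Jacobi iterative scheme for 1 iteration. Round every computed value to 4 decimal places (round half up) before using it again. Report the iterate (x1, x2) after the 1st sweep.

(-1.2000, 0.2000)

Iteration 1:
  x1 = (6 - (-1)·0.0000) / (-5) = -1.2000
  x2 = (1 - (4)·0.0000) / (5) = 0.2000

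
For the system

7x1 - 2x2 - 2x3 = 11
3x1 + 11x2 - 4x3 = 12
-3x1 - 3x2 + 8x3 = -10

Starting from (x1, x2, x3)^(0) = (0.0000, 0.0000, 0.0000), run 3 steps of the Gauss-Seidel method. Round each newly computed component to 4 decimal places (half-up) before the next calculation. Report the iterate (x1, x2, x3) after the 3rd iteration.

Iteration 1:
  x1 = (11 - (-2)·0.0000 - (-2)·0.0000) / (7) = 1.5714
  x2 = (12 - (3)·1.5714 - (-4)·0.0000) / (11) = 0.6623
  x3 = (-10 - (-3)·1.5714 - (-3)·0.6623) / (8) = -0.4124
Iteration 2:
  x1 = (11 - (-2)·0.6623 - (-2)·-0.4124) / (7) = 1.6428
  x2 = (12 - (3)·1.6428 - (-4)·-0.4124) / (11) = 0.4929
  x3 = (-10 - (-3)·1.6428 - (-3)·0.4929) / (8) = -0.4491
Iteration 3:
  x1 = (11 - (-2)·0.4929 - (-2)·-0.4491) / (7) = 1.5839
  x2 = (12 - (3)·1.5839 - (-4)·-0.4491) / (11) = 0.4956
  x3 = (-10 - (-3)·1.5839 - (-3)·0.4956) / (8) = -0.4702

(1.5839, 0.4956, -0.4702)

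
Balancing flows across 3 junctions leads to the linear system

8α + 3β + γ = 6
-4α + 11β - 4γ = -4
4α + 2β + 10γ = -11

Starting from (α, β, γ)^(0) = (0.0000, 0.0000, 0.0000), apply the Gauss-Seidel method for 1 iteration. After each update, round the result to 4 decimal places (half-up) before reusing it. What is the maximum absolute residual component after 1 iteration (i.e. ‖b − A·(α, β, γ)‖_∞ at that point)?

Iteration 1:
  α = (6 - (3)·0.0000 - (1)·0.0000) / (8) = 0.7500
  β = (-4 - (-4)·0.7500 - (-4)·0.0000) / (11) = -0.0909
  γ = (-11 - (4)·0.7500 - (2)·-0.0909) / (10) = -1.3818
Residual b − A·x = (1.6545, -5.5273, -0.0002); ∞-norm = 5.5273

5.5273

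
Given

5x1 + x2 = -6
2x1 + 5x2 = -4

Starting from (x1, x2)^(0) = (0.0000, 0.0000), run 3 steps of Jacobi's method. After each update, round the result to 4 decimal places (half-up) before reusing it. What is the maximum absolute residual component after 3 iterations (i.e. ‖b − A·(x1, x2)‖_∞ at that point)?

Iteration 1:
  x1 = (-6 - (1)·0.0000) / (5) = -1.2000
  x2 = (-4 - (2)·0.0000) / (5) = -0.8000
Iteration 2:
  x1 = (-6 - (1)·-0.8000) / (5) = -1.0400
  x2 = (-4 - (2)·-1.2000) / (5) = -0.3200
Iteration 3:
  x1 = (-6 - (1)·-0.3200) / (5) = -1.1360
  x2 = (-4 - (2)·-1.0400) / (5) = -0.3840
Residual b − A·x = (0.0640, 0.1920); ∞-norm = 0.1920

0.1920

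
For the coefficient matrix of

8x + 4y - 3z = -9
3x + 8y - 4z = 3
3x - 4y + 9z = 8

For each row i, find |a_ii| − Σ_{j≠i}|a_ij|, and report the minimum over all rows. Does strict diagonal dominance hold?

row 1: |8| − (4+3) = 1
row 2: |8| − (3+4) = 1
row 3: |9| − (3+4) = 2
minimum over rows = 1 → strictly diagonally dominant (convergence guaranteed)

1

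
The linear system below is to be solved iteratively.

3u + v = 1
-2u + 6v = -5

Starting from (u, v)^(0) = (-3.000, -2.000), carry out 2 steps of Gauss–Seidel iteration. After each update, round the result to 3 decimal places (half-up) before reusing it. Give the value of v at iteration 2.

-0.667

Iteration 1:
  u = (1 - (1)·-2.000) / (3) = 1.000
  v = (-5 - (-2)·1.000) / (6) = -0.500
Iteration 2:
  u = (1 - (1)·-0.500) / (3) = 0.500
  v = (-5 - (-2)·0.500) / (6) = -0.667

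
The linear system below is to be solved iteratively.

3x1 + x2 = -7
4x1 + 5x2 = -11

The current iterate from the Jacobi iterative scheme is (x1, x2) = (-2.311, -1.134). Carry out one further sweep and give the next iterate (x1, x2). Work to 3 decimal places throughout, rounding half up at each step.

One sweep:
  x1 = (-7 - (1)·-1.134) / (3) = -1.955
  x2 = (-11 - (4)·-2.311) / (5) = -0.351

(-1.955, -0.351)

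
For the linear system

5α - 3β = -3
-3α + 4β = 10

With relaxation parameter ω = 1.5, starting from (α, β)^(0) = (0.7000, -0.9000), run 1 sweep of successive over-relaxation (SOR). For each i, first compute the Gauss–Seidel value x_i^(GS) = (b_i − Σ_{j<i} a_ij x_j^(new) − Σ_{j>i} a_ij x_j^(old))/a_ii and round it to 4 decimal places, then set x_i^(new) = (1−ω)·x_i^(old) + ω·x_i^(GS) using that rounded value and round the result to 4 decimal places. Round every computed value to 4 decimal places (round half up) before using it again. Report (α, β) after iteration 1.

Iteration 1:
  α: GS value = (-3 - (-3)·-0.9000) / (5) = -1.1400;  α ← (1−ω)·0.7000 + ω·-1.1400 = -2.0600
  β: GS value = (10 - (-3)·-2.0600) / (4) = 0.9550;  β ← (1−ω)·-0.9000 + ω·0.9550 = 1.8825

(-2.0600, 1.8825)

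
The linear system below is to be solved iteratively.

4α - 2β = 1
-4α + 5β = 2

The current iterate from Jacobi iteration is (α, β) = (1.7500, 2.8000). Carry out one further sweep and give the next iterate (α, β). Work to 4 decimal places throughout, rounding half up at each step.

(1.6500, 1.8000)

One sweep:
  α = (1 - (-2)·2.8000) / (4) = 1.6500
  β = (2 - (-4)·1.7500) / (5) = 1.8000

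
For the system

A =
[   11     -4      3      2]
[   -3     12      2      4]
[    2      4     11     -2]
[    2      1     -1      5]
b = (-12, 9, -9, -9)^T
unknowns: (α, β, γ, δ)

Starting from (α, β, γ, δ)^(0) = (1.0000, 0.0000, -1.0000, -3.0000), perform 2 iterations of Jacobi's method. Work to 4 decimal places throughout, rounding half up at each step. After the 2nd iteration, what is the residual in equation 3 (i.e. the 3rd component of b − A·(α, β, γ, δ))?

Iteration 1:
  α = (-12 - (-4)·0.0000 - (3)·-1.0000 - (2)·-3.0000) / (11) = -0.2727
  β = (9 - (-3)·1.0000 - (2)·-1.0000 - (4)·-3.0000) / (12) = 2.1667
  γ = (-9 - (2)·1.0000 - (4)·0.0000 - (-2)·-3.0000) / (11) = -1.5455
  δ = (-9 - (2)·1.0000 - (1)·0.0000 - (-1)·-1.0000) / (5) = -2.4000
Iteration 2:
  α = (-12 - (-4)·2.1667 - (3)·-1.5455 - (2)·-2.4000) / (11) = 0.5548
  β = (9 - (-3)·-0.2727 - (2)·-1.5455 - (4)·-2.4000) / (12) = 1.7394
  γ = (-9 - (2)·-0.2727 - (4)·2.1667 - (-2)·-2.4000) / (11) = -1.9929
  δ = (-9 - (2)·-0.2727 - (1)·2.1667 - (-1)·-1.5455) / (5) = -2.4334
Residual b − A·x = (-0.2997, 3.5110, -0.0121, -1.6749)

-0.0121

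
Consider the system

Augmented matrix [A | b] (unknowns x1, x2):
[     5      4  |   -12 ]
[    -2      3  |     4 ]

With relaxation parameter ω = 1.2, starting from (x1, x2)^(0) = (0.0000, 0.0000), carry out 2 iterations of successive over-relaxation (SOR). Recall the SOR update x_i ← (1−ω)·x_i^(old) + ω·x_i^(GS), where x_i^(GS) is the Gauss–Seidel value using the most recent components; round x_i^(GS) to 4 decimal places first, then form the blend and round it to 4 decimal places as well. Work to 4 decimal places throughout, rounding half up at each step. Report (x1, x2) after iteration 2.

Iteration 1:
  x1: GS value = (-12 - (4)·0.0000) / (5) = -2.4000;  x1 ← (1−ω)·0.0000 + ω·-2.4000 = -2.8800
  x2: GS value = (4 - (-2)·-2.8800) / (3) = -0.5867;  x2 ← (1−ω)·0.0000 + ω·-0.5867 = -0.7040
Iteration 2:
  x1: GS value = (-12 - (4)·-0.7040) / (5) = -1.8368;  x1 ← (1−ω)·-2.8800 + ω·-1.8368 = -1.6282
  x2: GS value = (4 - (-2)·-1.6282) / (3) = 0.2479;  x2 ← (1−ω)·-0.7040 + ω·0.2479 = 0.4383

(-1.6282, 0.4383)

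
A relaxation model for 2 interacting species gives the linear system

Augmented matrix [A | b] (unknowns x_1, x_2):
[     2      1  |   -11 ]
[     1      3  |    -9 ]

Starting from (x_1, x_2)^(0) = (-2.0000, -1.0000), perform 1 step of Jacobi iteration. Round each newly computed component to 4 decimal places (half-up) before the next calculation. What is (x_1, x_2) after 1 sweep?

(-5.0000, -2.3333)

Iteration 1:
  x_1 = (-11 - (1)·-1.0000) / (2) = -5.0000
  x_2 = (-9 - (1)·-2.0000) / (3) = -2.3333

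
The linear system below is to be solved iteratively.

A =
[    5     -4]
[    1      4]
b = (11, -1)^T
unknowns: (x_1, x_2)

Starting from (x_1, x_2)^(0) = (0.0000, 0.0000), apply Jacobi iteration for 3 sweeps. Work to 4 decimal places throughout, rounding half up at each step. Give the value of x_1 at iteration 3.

Iteration 1:
  x_1 = (11 - (-4)·0.0000) / (5) = 2.2000
  x_2 = (-1 - (1)·0.0000) / (4) = -0.2500
Iteration 2:
  x_1 = (11 - (-4)·-0.2500) / (5) = 2.0000
  x_2 = (-1 - (1)·2.2000) / (4) = -0.8000
Iteration 3:
  x_1 = (11 - (-4)·-0.8000) / (5) = 1.5600
  x_2 = (-1 - (1)·2.0000) / (4) = -0.7500

1.5600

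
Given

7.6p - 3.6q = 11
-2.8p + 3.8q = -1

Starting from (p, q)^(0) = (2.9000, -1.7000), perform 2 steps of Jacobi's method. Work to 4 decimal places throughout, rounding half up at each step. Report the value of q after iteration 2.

0.2100

Iteration 1:
  p = (11 - (-3.6)·-1.7000) / (7.6) = 0.6421
  q = (-1 - (-2.8)·2.9000) / (3.8) = 1.8737
Iteration 2:
  p = (11 - (-3.6)·1.8737) / (7.6) = 2.3349
  q = (-1 - (-2.8)·0.6421) / (3.8) = 0.2100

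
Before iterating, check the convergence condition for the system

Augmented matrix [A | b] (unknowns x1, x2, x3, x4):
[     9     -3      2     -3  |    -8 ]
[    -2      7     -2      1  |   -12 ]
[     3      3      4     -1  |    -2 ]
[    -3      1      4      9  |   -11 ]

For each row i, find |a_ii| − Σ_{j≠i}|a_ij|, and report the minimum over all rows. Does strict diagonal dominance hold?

row 1: |9| − (3+2+3) = 1
row 2: |7| − (2+2+1) = 2
row 3: |4| − (3+3+1) = -3
row 4: |9| − (3+1+4) = 1
minimum over rows = -3 → not strictly diagonally dominant

-3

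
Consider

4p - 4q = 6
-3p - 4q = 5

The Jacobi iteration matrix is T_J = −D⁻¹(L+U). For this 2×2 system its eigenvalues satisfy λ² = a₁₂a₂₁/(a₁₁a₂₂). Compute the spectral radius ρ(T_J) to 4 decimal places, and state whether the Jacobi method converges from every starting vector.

a₁₂a₂₁/(a₁₁a₂₂) = (-4)·(-3) / ((4)·(-4)) = -0.750000
ρ = √|-0.750000| = √0.750000 = 0.8660
ρ < 1, so Jacobi converges

0.8660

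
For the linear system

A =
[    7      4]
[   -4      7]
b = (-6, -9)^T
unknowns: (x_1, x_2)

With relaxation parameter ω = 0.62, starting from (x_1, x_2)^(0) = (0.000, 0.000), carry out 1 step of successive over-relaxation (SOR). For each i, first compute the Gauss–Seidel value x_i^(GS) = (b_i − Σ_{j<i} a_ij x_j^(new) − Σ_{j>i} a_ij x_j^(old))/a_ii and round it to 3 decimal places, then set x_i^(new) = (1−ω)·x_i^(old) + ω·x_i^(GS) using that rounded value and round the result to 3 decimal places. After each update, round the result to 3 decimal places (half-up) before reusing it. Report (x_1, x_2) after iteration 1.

Iteration 1:
  x_1: GS value = (-6 - (4)·0.000) / (7) = -0.857;  x_1 ← (1−ω)·0.000 + ω·-0.857 = -0.531
  x_2: GS value = (-9 - (-4)·-0.531) / (7) = -1.589;  x_2 ← (1−ω)·0.000 + ω·-1.589 = -0.985

(-0.531, -0.985)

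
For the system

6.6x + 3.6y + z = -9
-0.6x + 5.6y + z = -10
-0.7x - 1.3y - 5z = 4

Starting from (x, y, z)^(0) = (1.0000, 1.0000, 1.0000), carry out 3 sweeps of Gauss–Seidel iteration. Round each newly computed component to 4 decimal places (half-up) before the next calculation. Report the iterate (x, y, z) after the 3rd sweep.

(-0.3277, -1.7668, -0.2948)

Iteration 1:
  x = (-9 - (3.6)·1.0000 - (1)·1.0000) / (6.6) = -2.0606
  y = (-10 - (-0.6)·-2.0606 - (1)·1.0000) / (5.6) = -2.1851
  z = (4 - (-0.7)·-2.0606 - (-1.3)·-2.1851) / (-5) = 0.0566
Iteration 2:
  x = (-9 - (3.6)·-2.1851 - (1)·0.0566) / (6.6) = -0.1803
  y = (-10 - (-0.6)·-0.1803 - (1)·0.0566) / (5.6) = -1.8151
  z = (4 - (-0.7)·-0.1803 - (-1.3)·-1.8151) / (-5) = -0.3028
Iteration 3:
  x = (-9 - (3.6)·-1.8151 - (1)·-0.3028) / (6.6) = -0.3277
  y = (-10 - (-0.6)·-0.3277 - (1)·-0.3028) / (5.6) = -1.7668
  z = (4 - (-0.7)·-0.3277 - (-1.3)·-1.7668) / (-5) = -0.2948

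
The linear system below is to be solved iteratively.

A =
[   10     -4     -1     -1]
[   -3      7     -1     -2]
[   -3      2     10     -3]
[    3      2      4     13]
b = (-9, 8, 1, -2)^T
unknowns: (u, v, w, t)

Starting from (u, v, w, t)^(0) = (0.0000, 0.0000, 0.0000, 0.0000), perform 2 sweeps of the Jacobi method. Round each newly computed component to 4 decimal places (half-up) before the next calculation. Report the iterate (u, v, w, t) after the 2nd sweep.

Iteration 1:
  u = (-9 - (-4)·0.0000 - (-1)·0.0000 - (-1)·0.0000) / (10) = -0.9000
  v = (8 - (-3)·0.0000 - (-1)·0.0000 - (-2)·0.0000) / (7) = 1.1429
  w = (1 - (-3)·0.0000 - (2)·0.0000 - (-3)·0.0000) / (10) = 0.1000
  t = (-2 - (3)·0.0000 - (2)·0.0000 - (4)·0.0000) / (13) = -0.1538
Iteration 2:
  u = (-9 - (-4)·1.1429 - (-1)·0.1000 - (-1)·-0.1538) / (10) = -0.4482
  v = (8 - (-3)·-0.9000 - (-1)·0.1000 - (-2)·-0.1538) / (7) = 0.7275
  w = (1 - (-3)·-0.9000 - (2)·1.1429 - (-3)·-0.1538) / (10) = -0.4447
  t = (-2 - (3)·-0.9000 - (2)·1.1429 - (4)·0.1000) / (13) = -0.1528

(-0.4482, 0.7275, -0.4447, -0.1528)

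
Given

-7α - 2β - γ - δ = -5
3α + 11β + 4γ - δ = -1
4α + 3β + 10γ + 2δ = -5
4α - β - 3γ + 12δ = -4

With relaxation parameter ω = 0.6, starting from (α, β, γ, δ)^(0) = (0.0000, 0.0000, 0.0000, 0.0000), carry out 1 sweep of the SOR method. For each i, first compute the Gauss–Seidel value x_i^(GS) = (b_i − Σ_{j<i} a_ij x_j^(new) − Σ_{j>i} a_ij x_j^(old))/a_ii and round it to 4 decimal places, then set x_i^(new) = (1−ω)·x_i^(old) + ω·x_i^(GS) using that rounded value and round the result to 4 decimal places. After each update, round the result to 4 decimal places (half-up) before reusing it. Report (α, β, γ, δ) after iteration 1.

(0.4286, -0.1247, -0.3804, -0.3490)

Iteration 1:
  α: GS value = (-5 - (-2)·0.0000 - (-1)·0.0000 - (-1)·0.0000) / (-7) = 0.7143;  α ← (1−ω)·0.0000 + ω·0.7143 = 0.4286
  β: GS value = (-1 - (3)·0.4286 - (4)·0.0000 - (-1)·0.0000) / (11) = -0.2078;  β ← (1−ω)·0.0000 + ω·-0.2078 = -0.1247
  γ: GS value = (-5 - (4)·0.4286 - (3)·-0.1247 - (2)·0.0000) / (10) = -0.6340;  γ ← (1−ω)·0.0000 + ω·-0.6340 = -0.3804
  δ: GS value = (-4 - (4)·0.4286 - (-1)·-0.1247 - (-3)·-0.3804) / (12) = -0.5817;  δ ← (1−ω)·0.0000 + ω·-0.5817 = -0.3490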